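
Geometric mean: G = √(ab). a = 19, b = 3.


GM = √(19×3) = √57 = 7.5498

GM = 7.5498


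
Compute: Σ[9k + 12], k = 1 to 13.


Σ(9k+12) = 9·Σk + 12·n
= 9·91 + 12·13
= 819 + 156 = 975

Σ = 975


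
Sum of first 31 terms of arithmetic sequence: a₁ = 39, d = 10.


aₙ = 39 + (31-1)×10 = 339
Sₙ = n(a₁+aₙ)/2 = 31×(39+339)/2
= 31×378/2 = 5859

S_31 = 5859


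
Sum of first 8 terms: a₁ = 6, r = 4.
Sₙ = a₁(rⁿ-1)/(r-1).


Sₙ = 6×(4^8 - 1)/(4 - 1)
= 6×(65536 - 1)/3
= 6×65535/3
= 131070

S_8 = 131070


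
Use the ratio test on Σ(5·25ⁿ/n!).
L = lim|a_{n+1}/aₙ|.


aₙ = 5·25^n/n!
a_{n+1}/aₙ = 25^(n+1)/(n+1)! × n!/25^n  (constant 5 cancels)
= 25/(n+1)
L = lim(n→∞) 25/(n+1) = 0
L < 1 → series CONVERGES

Converges (ratio test: L = 0 < 1)


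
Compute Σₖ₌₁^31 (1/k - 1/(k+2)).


Telescoping with gap 2: two head and two tail terms survive.
= (1 + 1/2) - (1/32 + 1/33)
= 3/2 - 1/32 - 1/33 = 1519/1056

Sum = 1519/1056


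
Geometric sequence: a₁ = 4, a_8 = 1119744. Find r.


r^(n-1) = aₙ/a₁
r^7 = 1119744/4 = 279936
r = 279936^(1/7)
= 6

r = 6


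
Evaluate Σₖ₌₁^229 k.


n(n+1)/2 = 229×230/2 = 52670/2 = 26335

Σk = 26335


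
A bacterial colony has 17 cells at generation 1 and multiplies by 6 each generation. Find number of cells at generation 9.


aₙ = a₁·r^(n-1)
= 17×6^8
= 17×1679616
= 28553472

a_9 = 28553472


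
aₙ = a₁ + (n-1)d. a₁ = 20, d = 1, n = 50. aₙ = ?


aₙ = a₁ + (n-1)d
= 20 + (50-1)×1
= 20 + 49
= 69

a_50 = 69


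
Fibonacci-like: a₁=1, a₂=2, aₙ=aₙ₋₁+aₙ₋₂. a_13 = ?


Computing iteratively: 1, 2, 3, 5, 8, 13, 21, 34, 55, 89, 144, 233, ...
a_13 = 377

a_13 = 377


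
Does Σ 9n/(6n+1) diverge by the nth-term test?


lim(n→∞) 9n/(6n+1) = 9/6 = 3/2  (divide numerator and denominator by n)
lim aₙ = 3/2 ≠ 0 → series DIVERGES

Diverges (lim aₙ = 3/2 ≠ 0)


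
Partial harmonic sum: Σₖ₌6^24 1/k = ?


Σₖ₌6^24 1/k = 1/6 + 1/7 + 1/8 + ... + 1/24
= 2663951683/1784742960
≈ 1.4926

Sum = 2663951683/1784742960 ≈ 1.4926


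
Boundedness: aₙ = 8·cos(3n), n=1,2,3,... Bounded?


For all n, -1 ≤ cos(3n) ≤ 1, so -8 ≤ 8·cos(3n) ≤ 8
Lower bound: -8, Upper bound: 8
The sequence IS bounded

Bounded (-8 ≤ aₙ ≤ 8)


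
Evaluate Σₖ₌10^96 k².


Σₖ₌10^96 k² = Σₖ₌₁^96 k² − Σₖ₌₁^9 k²
= 96·97·193/6 − 9·10·19/6
= 299536 − 285 = 299251

Σk² = 299251


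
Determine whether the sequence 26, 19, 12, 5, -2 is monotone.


Differences: -7, -7, -7, -7
All differences < 0 → strictly DECREASING

Monotonically decreasing


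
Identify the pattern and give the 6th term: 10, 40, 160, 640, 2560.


Pattern: geometric (r=4)
Terms: 10, 40, 160, 640, 2560
Next term = 10240

Next term = 10240


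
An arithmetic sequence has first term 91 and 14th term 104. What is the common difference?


d = (aₙ - a₁)/(n-1)
= (104 - 91)/(14-1)
= 13/13 = 1

d = 1


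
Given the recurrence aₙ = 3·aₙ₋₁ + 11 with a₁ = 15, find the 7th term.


Computing step by step:
a_1 = 15
a_2 = 56
a_3 = 179
a_4 = 548
a_5 = 1655
a_6 = 4976
a_7 = 14939


a_7 = 14939


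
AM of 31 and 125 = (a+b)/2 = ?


AM = (31 + 125)/2 = 156/2 = 78

AM = 78


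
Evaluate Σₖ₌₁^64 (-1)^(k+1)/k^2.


S = 1 - 1/4 + 1/9 - 1/16 + 1/25 - 1/36 + 1/49 - 1/64 ± ...
= 0.8223
(Full series converges to +π²/12 ≈ +0.8225)

S_64 = 0.8223


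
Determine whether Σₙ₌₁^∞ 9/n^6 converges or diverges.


p-series test: Σ c/n^p converges if p > 1, diverges if p ≤ 1 (constant c > 0 doesn't affect convergence).
p = 6
6 > 1 → CONVERGES

Converges (p = 6 > 1)


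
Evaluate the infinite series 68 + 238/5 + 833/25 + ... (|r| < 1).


S∞ = a₁/(1-r) = 68/(1 - 7/10)
= 68/(3/10)
= 680/3

S∞ = 680/3


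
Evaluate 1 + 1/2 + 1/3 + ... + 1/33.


H_33 = 1/1 + 1/2 + 1/3 + ... + 1/33
= 53676090078349/13127595717600
≈ 4.0888

H_33 = 53676090078349/13127595717600 ≈ 4.0888


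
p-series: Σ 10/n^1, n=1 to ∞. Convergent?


p-series test: Σ c/n^p converges if p > 1, diverges if p ≤ 1 (constant c > 0 doesn't affect convergence).
p = 1
1 ≤ 1 → DIVERGES

Diverges (p = 1 ≤ 1)


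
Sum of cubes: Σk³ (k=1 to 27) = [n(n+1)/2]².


n(n+1)/2 = 27×28/2 = 378
Σk³ = 378² = 142884

Σk³ = 142884


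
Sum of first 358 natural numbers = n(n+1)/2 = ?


n(n+1)/2 = 358×359/2 = 128522/2 = 64261

Σk = 64261


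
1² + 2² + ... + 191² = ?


n = 191
n(n+1)(2n+1)/6 = 191×192×383/6
= 14045376/6 = 2340896

Σk² = 2340896


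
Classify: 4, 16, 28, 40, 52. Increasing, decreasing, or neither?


Differences: 12, 12, 12, 12
All differences > 0 → strictly INCREASING

Monotonically increasing


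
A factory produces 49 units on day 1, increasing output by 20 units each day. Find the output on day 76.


aₙ = a₁ + (n-1)d
= 49 + (76-1)×20
= 49 + 1500
= 1549

a_76 = 1549


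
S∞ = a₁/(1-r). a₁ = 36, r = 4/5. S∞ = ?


S∞ = a₁/(1-r) = 36/(1 - 4/5)
= 36/(1/5)
= 180

S∞ = 180


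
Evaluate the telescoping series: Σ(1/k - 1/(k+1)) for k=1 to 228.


Telescoping: adjacent terms cancel.
= 1/1 - 1/229
= 1 - 1/229 = 228/229

Sum = 228/229


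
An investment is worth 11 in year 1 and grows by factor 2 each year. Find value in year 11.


aₙ = a₁·r^(n-1)
= 11×2^10
= 11×1024
= 11264

a_11 = 11264


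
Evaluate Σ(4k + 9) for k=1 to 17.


Σ(4k+9) = 4·Σk + 9·n
= 4·153 + 9·17
= 612 + 153 = 765

Σ = 765


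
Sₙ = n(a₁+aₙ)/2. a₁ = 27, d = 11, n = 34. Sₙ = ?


aₙ = 27 + (34-1)×11 = 390
Sₙ = n(a₁+aₙ)/2 = 34×(27+390)/2
= 34×417/2 = 7089

S_34 = 7089


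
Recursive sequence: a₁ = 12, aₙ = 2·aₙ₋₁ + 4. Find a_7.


Computing step by step:
a_1 = 12
a_2 = 28
a_3 = 60
a_4 = 124
a_5 = 252
a_6 = 508
a_7 = 1020


a_7 = 1020


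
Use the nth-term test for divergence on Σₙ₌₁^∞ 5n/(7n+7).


lim(n→∞) 5n/(7n+7) = 5/7 = 5/7  (divide numerator and denominator by n)
lim aₙ = 5/7 ≠ 0 → series DIVERGES

Diverges (lim aₙ = 5/7 ≠ 0)


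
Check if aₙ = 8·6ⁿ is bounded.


aₙ = 8·6ⁿ → as n→∞, aₙ→∞ (since base 6 > 1)
No finite upper bound exists
The sequence is UNBOUNDED

Unbounded (aₙ → ∞ as n → ∞)


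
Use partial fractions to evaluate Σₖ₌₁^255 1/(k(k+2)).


1/(k(k+2)) = (1/2)·(1/k - 1/(k+2)) (partial fractions)
Telescoping: Σ = (1/2)·(1 + 1/2 - 1/256 - 1/257) = 98175/131584

Sum = 98175/131584


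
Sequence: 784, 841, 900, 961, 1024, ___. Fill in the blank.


Pattern: perfect squares: n²
Terms: 784, 841, 900, 961, 1024
Next term = 1089

Next term = 1089


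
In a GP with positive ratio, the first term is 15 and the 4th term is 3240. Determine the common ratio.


r^(n-1) = aₙ/a₁
r^3 = 3240/15 = 216
r = 216^(1/3)
= 6

r = 6


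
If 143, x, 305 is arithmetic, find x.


AM = (143 + 305)/2 = 448/2 = 224

AM = 224


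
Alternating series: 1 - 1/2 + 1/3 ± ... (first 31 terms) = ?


S = 1 - 1/2 + 1/3 - 1/4 + 1/5 - 1/6 + 1/7 - 1/8 ± ...
= 0.709
(Full series converges to +ln(2) ≈ +0.6931)

S_31 = 0.709


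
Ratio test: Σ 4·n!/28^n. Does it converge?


aₙ = 4·n!/28^n
a_{n+1}/aₙ = (n+1)!/28^(n+1) × 28^n/n!  (constant 4 cancels)
= (n+1)/28
L = lim(n→∞) (n+1)/28 = ∞
L > 1 → series DIVERGES

Diverges (ratio test: L = ∞ > 1)


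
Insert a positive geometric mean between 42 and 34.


GM = √(42×34) = √1428 = 37.7889

GM = 37.7889


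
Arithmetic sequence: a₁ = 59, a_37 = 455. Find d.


d = (aₙ - a₁)/(n-1)
= (455 - 59)/(37-1)
= 396/36 = 11

d = 11


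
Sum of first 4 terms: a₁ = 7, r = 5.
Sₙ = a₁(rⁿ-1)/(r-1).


Sₙ = 7×(5^4 - 1)/(5 - 1)
= 7×(625 - 1)/4
= 7×624/4
= 1092

S_4 = 1092


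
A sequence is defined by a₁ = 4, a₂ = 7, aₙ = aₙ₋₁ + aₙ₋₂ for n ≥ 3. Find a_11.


Computing iteratively: 4, 7, 11, 18, 29, 47, 76, 123, 199, 322, 521
a_11 = 521

a_11 = 521


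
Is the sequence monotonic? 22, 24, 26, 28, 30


Differences: 2, 2, 2, 2
All differences > 0 → strictly INCREASING

Monotonically increasing


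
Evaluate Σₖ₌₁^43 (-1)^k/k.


S = -1 + 1/2 - 1/3 + 1/4 - 1/5 + 1/6 - 1/7 + 1/8 ± ...
= -0.7046
(Full series converges to -ln(2) ≈ -0.6931)

S_43 = -0.7046


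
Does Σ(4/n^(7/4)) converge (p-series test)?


p-series test: Σ c/n^p converges if p > 1, diverges if p ≤ 1 (constant c > 0 doesn't affect convergence).
p = 7/4
7/4 > 1 → CONVERGES

Converges (p = 7/4 > 1)


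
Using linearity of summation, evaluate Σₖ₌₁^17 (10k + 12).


Σ(10k+12) = 10·Σk + 12·n
= 10·153 + 12·17
= 1530 + 204 = 1734

Σ = 1734


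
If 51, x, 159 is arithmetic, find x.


AM = (51 + 159)/2 = 210/2 = 105

AM = 105


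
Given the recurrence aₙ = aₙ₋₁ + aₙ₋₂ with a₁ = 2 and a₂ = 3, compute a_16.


Computing iteratively: 2, 3, 5, 8, 13, 21, 34, 55, 89, 144, 233, 377, ...
a_16 = 2584

a_16 = 2584


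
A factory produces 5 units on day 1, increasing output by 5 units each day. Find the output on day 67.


aₙ = a₁ + (n-1)d
= 5 + (67-1)×5
= 5 + 330
= 335

a_67 = 335


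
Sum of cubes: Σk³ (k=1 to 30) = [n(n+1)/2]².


n(n+1)/2 = 30×31/2 = 465
Σk³ = 465² = 216225

Σk³ = 216225


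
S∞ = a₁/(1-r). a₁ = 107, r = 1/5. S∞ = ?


S∞ = a₁/(1-r) = 107/(1 - 1/5)
= 107/(4/5)
= 535/4

S∞ = 535/4


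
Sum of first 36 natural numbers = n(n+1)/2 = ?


n(n+1)/2 = 36×37/2 = 1332/2 = 666

Σk = 666


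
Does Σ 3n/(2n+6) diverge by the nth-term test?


lim(n→∞) 3n/(2n+6) = 3/2 = 3/2  (divide numerator and denominator by n)
lim aₙ = 3/2 ≠ 0 → series DIVERGES

Diverges (lim aₙ = 3/2 ≠ 0)


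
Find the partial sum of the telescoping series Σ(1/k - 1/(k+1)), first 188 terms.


Telescoping: adjacent terms cancel.
= 1/1 - 1/189
= 1 - 1/189 = 188/189

Sum = 188/189


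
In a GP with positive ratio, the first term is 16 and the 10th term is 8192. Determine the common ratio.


r^(n-1) = aₙ/a₁
r^9 = 8192/16 = 512
r = 512^(1/9)
= 2

r = 2


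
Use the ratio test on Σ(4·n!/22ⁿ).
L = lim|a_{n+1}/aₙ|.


aₙ = 4·n!/22^n
a_{n+1}/aₙ = (n+1)!/22^(n+1) × 22^n/n!  (constant 4 cancels)
= (n+1)/22
L = lim(n→∞) (n+1)/22 = ∞
L > 1 → series DIVERGES

Diverges (ratio test: L = ∞ > 1)


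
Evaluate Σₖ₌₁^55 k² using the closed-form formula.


n = 55
n(n+1)(2n+1)/6 = 55×56×111/6
= 341880/6 = 56980

Σk² = 56980


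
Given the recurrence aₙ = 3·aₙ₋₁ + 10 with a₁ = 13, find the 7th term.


Computing step by step:
a_1 = 13
a_2 = 49
a_3 = 157
a_4 = 481
a_5 = 1453
a_6 = 4369
a_7 = 13117


a_7 = 13117


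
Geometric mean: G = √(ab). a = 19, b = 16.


GM = √(19×16) = √304 = 17.4356

GM = 17.4356


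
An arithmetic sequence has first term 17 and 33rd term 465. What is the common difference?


d = (aₙ - a₁)/(n-1)
= (465 - 17)/(33-1)
= 448/32 = 14

d = 14


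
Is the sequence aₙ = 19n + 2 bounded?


aₙ = 19n + 2 → as n→∞, aₙ→∞
No finite upper bound exists
The sequence is UNBOUNDED

Unbounded (aₙ → ∞ as n → ∞)


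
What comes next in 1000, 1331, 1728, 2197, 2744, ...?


Pattern: perfect cubes: n³
Terms: 1000, 1331, 1728, 2197, 2744
Next term = 3375

Next term = 3375


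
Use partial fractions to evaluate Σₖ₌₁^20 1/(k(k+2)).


1/(k(k+2)) = (1/2)·(1/k - 1/(k+2)) (partial fractions)
Telescoping: Σ = (1/2)·(1 + 1/2 - 1/21 - 1/22) = 325/462

Sum = 325/462


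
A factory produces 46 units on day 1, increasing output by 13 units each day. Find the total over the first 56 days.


aₙ = 46 + (56-1)×13 = 761
Sₙ = n(a₁+aₙ)/2 = 56×(46+761)/2
= 56×807/2 = 22596

S_56 = 22596


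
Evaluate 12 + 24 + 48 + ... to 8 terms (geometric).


Sₙ = 12×(2^8 - 1)/(2 - 1)
= 12×(256 - 1)/1
= 12×255/1
= 3060

S_8 = 3060


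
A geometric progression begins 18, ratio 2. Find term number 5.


aₙ = a₁·r^(n-1)
= 18×2^4
= 18×16
= 288

a_5 = 288


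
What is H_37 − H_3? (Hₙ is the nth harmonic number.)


Σₖ₌4^37 1/k = 1/4 + 1/5 + 1/6 + ... + 1/37
= 1150310260624633/485721041551200
≈ 2.3683

Sum = 1150310260624633/485721041551200 ≈ 2.3683


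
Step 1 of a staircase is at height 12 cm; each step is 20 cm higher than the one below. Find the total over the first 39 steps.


aₙ = 12 + (39-1)×20 = 772
Sₙ = n(a₁+aₙ)/2 = 39×(12+772)/2
= 39×784/2 = 15288

S_39 = 15288


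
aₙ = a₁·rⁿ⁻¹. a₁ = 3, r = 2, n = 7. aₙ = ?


aₙ = a₁·r^(n-1)
= 3×2^6
= 3×64
= 192

a_7 = 192


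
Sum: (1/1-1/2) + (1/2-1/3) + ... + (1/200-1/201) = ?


Telescoping: adjacent terms cancel.
= 1/1 - 1/201
= 1 - 1/201 = 200/201

Sum = 200/201


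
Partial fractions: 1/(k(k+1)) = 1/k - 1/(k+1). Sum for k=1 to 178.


1/(k(k+1)) = 1/k - 1/(k+1) (partial fractions)
Telescoping: Σ = 1 - 1/179 = 178/179

Sum = 178/179


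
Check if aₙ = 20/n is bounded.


a₁ = 20, a₂ = 20/2, a₃ = 20/3, ...
0 < aₙ ≤ 20 for all n ≥ 1
Lower bound: 0, Upper bound: 20
The sequence IS bounded

Bounded (0 < aₙ ≤ 20)


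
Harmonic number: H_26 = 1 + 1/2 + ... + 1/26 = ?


H_26 = 1/1 + 1/2 + 1/3 + ... + 1/26
= 34395742267/8923714800
≈ 3.8544

H_26 = 34395742267/8923714800 ≈ 3.8544


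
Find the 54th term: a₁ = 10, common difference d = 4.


aₙ = a₁ + (n-1)d
= 10 + (54-1)×4
= 10 + 212
= 222

a_54 = 222


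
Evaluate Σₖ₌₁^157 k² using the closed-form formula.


n = 157
n(n+1)(2n+1)/6 = 157×158×315/6
= 7813890/6 = 1302315

Σk² = 1302315


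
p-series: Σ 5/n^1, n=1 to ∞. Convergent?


p-series test: Σ c/n^p converges if p > 1, diverges if p ≤ 1 (constant c > 0 doesn't affect convergence).
p = 1
1 ≤ 1 → DIVERGES

Diverges (p = 1 ≤ 1)


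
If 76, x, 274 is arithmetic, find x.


AM = (76 + 274)/2 = 350/2 = 175

AM = 175


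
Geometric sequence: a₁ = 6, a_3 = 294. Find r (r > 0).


r^(n-1) = aₙ/a₁
r^2 = 294/6 = 49
r = 49^(1/2)
= ±7; taking r > 0 gives r = 7

r = 7


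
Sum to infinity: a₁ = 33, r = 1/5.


S∞ = a₁/(1-r) = 33/(1 - 1/5)
= 33/(4/5)
= 165/4

S∞ = 165/4


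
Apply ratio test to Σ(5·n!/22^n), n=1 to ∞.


aₙ = 5·n!/22^n
a_{n+1}/aₙ = (n+1)!/22^(n+1) × 22^n/n!  (constant 5 cancels)
= (n+1)/22
L = lim(n→∞) (n+1)/22 = ∞
L > 1 → series DIVERGES

Diverges (ratio test: L = ∞ > 1)


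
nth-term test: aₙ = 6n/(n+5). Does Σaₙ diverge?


lim(n→∞) 6n/(n+5) = 6/1 = 6  (divide numerator and denominator by n)
lim aₙ = 6 ≠ 0 → series DIVERGES

Diverges (lim aₙ = 6 ≠ 0)


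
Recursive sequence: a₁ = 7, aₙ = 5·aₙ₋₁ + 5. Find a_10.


Computing step by step:
a_1 = 7
a_2 = 40
a_3 = 205
a_4 = 1030
a_5 = 5155
a_6 = 25780
a_7 = 128905
a_8 = 644530
a_9 = 3222655
a_10 = 16113280


a_10 = 16113280


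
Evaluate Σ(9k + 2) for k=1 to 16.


Σ(9k+2) = 9·Σk + 2·n
= 9·136 + 2·16
= 1224 + 32 = 1256

Σ = 1256


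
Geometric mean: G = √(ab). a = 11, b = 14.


GM = √(11×14) = √154 = 12.4097

GM = 12.4097


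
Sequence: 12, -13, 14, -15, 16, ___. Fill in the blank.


Pattern: alternating sign, magnitude arithmetic (d=1)
Terms: 12, -13, 14, -15, 16
Next term = -17

Next term = -17


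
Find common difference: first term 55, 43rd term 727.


d = (aₙ - a₁)/(n-1)
= (727 - 55)/(43-1)
= 672/42 = 16

d = 16


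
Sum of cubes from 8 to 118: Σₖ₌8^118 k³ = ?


Σₖ₌8^118 k³ = [118·119/2]² − [7·8/2]²
= 49294441 − 784 = 49293657

Σk³ = 49293657


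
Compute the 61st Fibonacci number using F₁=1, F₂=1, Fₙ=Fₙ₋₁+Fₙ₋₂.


Fibonacci sequence: 1, 1, 2, 3, 5, 8, 13, 21, 34, 55, 89, ...
F(61) = 2504730781961

F(61) = 2504730781961


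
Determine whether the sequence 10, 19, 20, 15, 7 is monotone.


Differences: 9, 1, -5, -8
Difference at position 1 is +9 (> 0) but position 3 is -5 (< 0) — sequence both rises and falls
→ NOT monotonic

Not monotonic


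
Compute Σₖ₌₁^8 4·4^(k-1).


Sₙ = 4×(4^8 - 1)/(4 - 1)
= 4×(65536 - 1)/3
= 4×65535/3
= 87380

S_8 = 87380


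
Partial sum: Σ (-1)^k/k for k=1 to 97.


S = -1 + 1/2 - 1/3 + 1/4 - 1/5 + 1/6 - 1/7 + 1/8 ± ...
= -0.6983
(Full series converges to -ln(2) ≈ -0.6931)

S_97 = -0.6983


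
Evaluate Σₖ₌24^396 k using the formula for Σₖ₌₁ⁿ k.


Σₖ₌24^396 k = Σₖ₌₁^396 k − Σₖ₌₁^23 k
= 396·397/2 − 23·24/2
= 78606 − 276 = 78330

Σk = 78330


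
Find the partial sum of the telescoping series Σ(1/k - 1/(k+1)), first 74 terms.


Telescoping: adjacent terms cancel.
= 1/1 - 1/75
= 1 - 1/75 = 74/75

Sum = 74/75


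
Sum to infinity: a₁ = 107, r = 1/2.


S∞ = a₁/(1-r) = 107/(1 - 1/2)
= 107/(1/2)
= 214

S∞ = 214


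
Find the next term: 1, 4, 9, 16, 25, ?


Pattern: perfect squares: n²
Terms: 1, 4, 9, 16, 25
Next term = 36

Next term = 36


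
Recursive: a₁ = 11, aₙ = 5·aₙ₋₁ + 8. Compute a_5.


Computing step by step:
a_1 = 11
a_2 = 63
a_3 = 323
a_4 = 1623
a_5 = 8123


a_5 = 8123


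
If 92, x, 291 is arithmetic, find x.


AM = (92 + 291)/2 = 383/2 = 191.5

AM = 191.5


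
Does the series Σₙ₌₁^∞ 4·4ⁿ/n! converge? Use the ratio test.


aₙ = 4·4^n/n!
a_{n+1}/aₙ = 4^(n+1)/(n+1)! × n!/4^n  (constant 4 cancels)
= 4/(n+1)
L = lim(n→∞) 4/(n+1) = 0
L < 1 → series CONVERGES

Converges (ratio test: L = 0 < 1)


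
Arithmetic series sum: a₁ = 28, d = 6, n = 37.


aₙ = 28 + (37-1)×6 = 244
Sₙ = n(a₁+aₙ)/2 = 37×(28+244)/2
= 37×272/2 = 5032

S_37 = 5032


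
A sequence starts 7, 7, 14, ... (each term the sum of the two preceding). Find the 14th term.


Computing iteratively: 7, 7, 14, 21, 35, 56, 91, 147, 238, 385, 623, 1008, ...
a_14 = 2639

a_14 = 2639


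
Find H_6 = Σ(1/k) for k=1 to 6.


H_6 = 1/1 + 1/2 + 1/3 + 1/4 + 1/5 + 1/6
= 49/20
≈ 2.45

H_6 = 49/20 ≈ 2.45


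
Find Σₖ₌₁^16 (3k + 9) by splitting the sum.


Σ(3k+9) = 3·Σk + 9·n
= 3·136 + 9·16
= 408 + 144 = 552

Σ = 552


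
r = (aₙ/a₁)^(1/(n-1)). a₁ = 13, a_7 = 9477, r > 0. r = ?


r^(n-1) = aₙ/a₁
r^6 = 9477/13 = 729
r = 729^(1/6)
= ±3; taking r > 0 gives r = 3

r = 3


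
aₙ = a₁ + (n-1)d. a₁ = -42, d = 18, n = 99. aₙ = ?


aₙ = a₁ + (n-1)d
= -42 + (99-1)×18
= -42 + 1764
= 1722

a_99 = 1722


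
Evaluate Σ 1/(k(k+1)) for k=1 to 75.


1/(k(k+1)) = 1/k - 1/(k+1) (partial fractions)
Telescoping: Σ = 1 - 1/76 = 75/76

Sum = 75/76


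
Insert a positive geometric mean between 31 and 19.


GM = √(31×19) = √589 = 24.2693

GM = 24.2693


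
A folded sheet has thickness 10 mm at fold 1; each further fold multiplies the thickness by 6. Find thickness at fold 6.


aₙ = a₁·r^(n-1)
= 10×6^5
= 10×7776
= 77760

a_6 = 77760


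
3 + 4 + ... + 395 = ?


Σₖ₌3^395 k = Σₖ₌₁^395 k − Σₖ₌₁^2 k
= 395·396/2 − 2·3/2
= 78210 − 3 = 78207

Σk = 78207


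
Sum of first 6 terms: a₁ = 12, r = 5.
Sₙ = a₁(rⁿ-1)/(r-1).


Sₙ = 12×(5^6 - 1)/(5 - 1)
= 12×(15625 - 1)/4
= 12×15624/4
= 46872

S_6 = 46872


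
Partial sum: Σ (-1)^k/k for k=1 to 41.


S = -1 + 1/2 - 1/3 + 1/4 - 1/5 + 1/6 - 1/7 + 1/8 ± ...
= -0.7052
(Full series converges to -ln(2) ≈ -0.6931)

S_41 = -0.7052


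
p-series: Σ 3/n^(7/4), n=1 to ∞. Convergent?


p-series test: Σ c/n^p converges if p > 1, diverges if p ≤ 1 (constant c > 0 doesn't affect convergence).
p = 7/4
7/4 > 1 → CONVERGES

Converges (p = 7/4 > 1)


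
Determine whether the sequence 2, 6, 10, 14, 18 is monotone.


Differences: 4, 4, 4, 4
All differences > 0 → strictly INCREASING

Monotonically increasing


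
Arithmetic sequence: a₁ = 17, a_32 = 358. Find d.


d = (aₙ - a₁)/(n-1)
= (358 - 17)/(32-1)
= 341/31 = 11

d = 11


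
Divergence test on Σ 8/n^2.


lim(n→∞) 8/n^2 = 0
lim aₙ = 0 → nth-term test is INCONCLUSIVE
(Need other tests; this is actually a convergent p-series with p=2 > 1)

Inconclusive (lim aₙ = 0; need another test)


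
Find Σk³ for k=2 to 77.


Σₖ₌2^77 k³ = [77·78/2]² − [1·2/2]²
= 9018009 − 1 = 9018008

Σk³ = 9018008


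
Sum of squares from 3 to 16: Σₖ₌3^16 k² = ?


Σₖ₌3^16 k² = Σₖ₌₁^16 k² − Σₖ₌₁^2 k²
= 16·17·33/6 − 2·3·5/6
= 1496 − 5 = 1491

Σk² = 1491


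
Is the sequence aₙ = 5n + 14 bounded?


aₙ = 5n + 14 → as n→∞, aₙ→∞
No finite upper bound exists
The sequence is UNBOUNDED

Unbounded (aₙ → ∞ as n → ∞)


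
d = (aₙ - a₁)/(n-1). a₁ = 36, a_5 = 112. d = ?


d = (aₙ - a₁)/(n-1)
= (112 - 36)/(5-1)
= 76/4 = 19

d = 19


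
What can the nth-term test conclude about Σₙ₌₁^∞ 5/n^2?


lim(n→∞) 5/n^2 = 0
lim aₙ = 0 → nth-term test is INCONCLUSIVE
(Need other tests; this is actually a convergent p-series with p=2 > 1)

Inconclusive (lim aₙ = 0; need another test)


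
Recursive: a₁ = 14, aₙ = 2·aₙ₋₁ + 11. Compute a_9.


Computing step by step:
a_1 = 14
a_2 = 39
a_3 = 89
a_4 = 189
a_5 = 389
a_6 = 789
a_7 = 1589
a_8 = 3189
a_9 = 6389


a_9 = 6389


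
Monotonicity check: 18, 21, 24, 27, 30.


Differences: 3, 3, 3, 3
All differences > 0 → strictly INCREASING

Monotonically increasing


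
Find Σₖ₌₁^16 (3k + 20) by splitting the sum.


Σ(3k+20) = 3·Σk + 20·n
= 3·136 + 20·16
= 408 + 320 = 728

Σ = 728


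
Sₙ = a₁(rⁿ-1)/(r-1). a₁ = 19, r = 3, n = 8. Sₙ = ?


Sₙ = 19×(3^8 - 1)/(3 - 1)
= 19×(6561 - 1)/2
= 19×6560/2
= 62320

S_8 = 62320


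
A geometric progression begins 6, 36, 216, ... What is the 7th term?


aₙ = a₁·r^(n-1)
= 6×6^6
= 6×46656
= 279936

a_7 = 279936


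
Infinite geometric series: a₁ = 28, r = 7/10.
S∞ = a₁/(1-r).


S∞ = a₁/(1-r) = 28/(1 - 7/10)
= 28/(3/10)
= 280/3

S∞ = 280/3


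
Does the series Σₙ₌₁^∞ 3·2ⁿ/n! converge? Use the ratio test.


aₙ = 3·2^n/n!
a_{n+1}/aₙ = 2^(n+1)/(n+1)! × n!/2^n  (constant 3 cancels)
= 2/(n+1)
L = lim(n→∞) 2/(n+1) = 0
L < 1 → series CONVERGES

Converges (ratio test: L = 0 < 1)


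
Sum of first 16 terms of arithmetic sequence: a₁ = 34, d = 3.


aₙ = 34 + (16-1)×3 = 79
Sₙ = n(a₁+aₙ)/2 = 16×(34+79)/2
= 16×113/2 = 904

S_16 = 904


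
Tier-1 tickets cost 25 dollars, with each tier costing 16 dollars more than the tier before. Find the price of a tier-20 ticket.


aₙ = a₁ + (n-1)d
= 25 + (20-1)×16
= 25 + 304
= 329

a_20 = 329


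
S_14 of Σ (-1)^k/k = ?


S = -1 + 1/2 - 1/3 + 1/4 - 1/5 + 1/6 - 1/7 + 1/8 ± ...
= -0.6587
(Full series converges to -ln(2) ≈ -0.6931)

S_14 = -0.6587


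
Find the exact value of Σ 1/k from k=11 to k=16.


Σₖ₌11^16 1/k = 1/11 + 1/12 + 1/13 + 1/14 + 1/15 + 1/16
= 36177/80080
≈ 0.4518

Sum = 36177/80080 ≈ 0.4518


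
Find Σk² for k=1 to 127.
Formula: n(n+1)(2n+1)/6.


n = 127
n(n+1)(2n+1)/6 = 127×128×255/6
= 4145280/6 = 690880

Σk² = 690880


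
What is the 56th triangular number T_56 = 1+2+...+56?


n(n+1)/2 = 56×57/2 = 3192/2 = 1596

Σk = 1596


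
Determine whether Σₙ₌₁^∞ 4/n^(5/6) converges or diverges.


p-series test: Σ c/n^p converges if p > 1, diverges if p ≤ 1 (constant c > 0 doesn't affect convergence).
p = 5/6
5/6 ≤ 1 → DIVERGES

Diverges (p = 5/6 ≤ 1)


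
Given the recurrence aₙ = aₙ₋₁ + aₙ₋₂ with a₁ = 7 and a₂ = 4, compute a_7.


Computing iteratively: 7, 4, 11, 15, 26, 41, 67
a_7 = 67

a_7 = 67


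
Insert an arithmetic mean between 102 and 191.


AM = (102 + 191)/2 = 293/2 = 146.5

AM = 146.5


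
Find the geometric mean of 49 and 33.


GM = √(49×33) = √1617 = 40.2119

GM = 40.2119


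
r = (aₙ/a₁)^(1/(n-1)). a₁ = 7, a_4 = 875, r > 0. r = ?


r^(n-1) = aₙ/a₁
r^3 = 875/7 = 125
r = 125^(1/3)
= 5

r = 5


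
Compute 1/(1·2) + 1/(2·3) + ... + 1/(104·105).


1/(k(k+1)) = 1/k - 1/(k+1) (partial fractions)
Telescoping: Σ = 1 - 1/105 = 104/105

Sum = 104/105


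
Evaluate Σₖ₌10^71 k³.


Σₖ₌10^71 k³ = [71·72/2]² − [9·10/2]²
= 6533136 − 2025 = 6531111

Σk³ = 6531111


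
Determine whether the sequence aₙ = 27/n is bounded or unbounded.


a₁ = 27, a₂ = 27/2, a₃ = 27/3, ...
0 < aₙ ≤ 27 for all n ≥ 1
Lower bound: 0, Upper bound: 27
The sequence IS bounded

Bounded (0 < aₙ ≤ 27)


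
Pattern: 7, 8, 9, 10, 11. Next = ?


Pattern: arithmetic (d=1)
Terms: 7, 8, 9, 10, 11
Next term = 12

Next term = 12


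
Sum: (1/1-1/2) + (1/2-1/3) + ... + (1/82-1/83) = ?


Telescoping: adjacent terms cancel.
= 1/1 - 1/83
= 1 - 1/83 = 82/83

Sum = 82/83


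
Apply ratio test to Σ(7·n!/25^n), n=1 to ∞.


aₙ = 7·n!/25^n
a_{n+1}/aₙ = (n+1)!/25^(n+1) × 25^n/n!  (constant 7 cancels)
= (n+1)/25
L = lim(n→∞) (n+1)/25 = ∞
L > 1 → series DIVERGES

Diverges (ratio test: L = ∞ > 1)


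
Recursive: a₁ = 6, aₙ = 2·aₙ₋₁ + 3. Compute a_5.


Computing step by step:
a_1 = 6
a_2 = 15
a_3 = 33
a_4 = 69
a_5 = 141


a_5 = 141


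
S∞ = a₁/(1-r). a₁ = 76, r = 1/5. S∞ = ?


S∞ = a₁/(1-r) = 76/(1 - 1/5)
= 76/(4/5)
= 95

S∞ = 95


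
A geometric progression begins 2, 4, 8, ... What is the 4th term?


aₙ = a₁·r^(n-1)
= 2×2^3
= 2×8
= 16

a_4 = 16


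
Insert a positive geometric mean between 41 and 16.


GM = √(41×16) = √656 = 25.6125

GM = 25.6125


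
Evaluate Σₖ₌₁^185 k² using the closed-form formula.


n = 185
n(n+1)(2n+1)/6 = 185×186×371/6
= 12766110/6 = 2127685

Σk² = 2127685


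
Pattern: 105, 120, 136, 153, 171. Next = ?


Pattern: triangular numbers: n(n+1)/2
Terms: 105, 120, 136, 153, 171
Next term = 190

Next term = 190


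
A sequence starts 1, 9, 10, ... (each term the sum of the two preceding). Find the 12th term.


Computing iteratively: 1, 9, 10, 19, 29, 48, 77, 125, 202, 327, 529, 856
a_12 = 856

a_12 = 856


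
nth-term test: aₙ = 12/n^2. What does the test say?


lim(n→∞) 12/n^2 = 0
lim aₙ = 0 → nth-term test is INCONCLUSIVE
(Need other tests; this is actually a convergent p-series with p=2 > 1)

Inconclusive (lim aₙ = 0; need another test)


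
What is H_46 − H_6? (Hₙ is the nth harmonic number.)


Σₖ₌7^46 1/k = 1/7 + 1/8 + 1/9 + ... + 1/46
= 2646483413479779667/1345655451257488800
≈ 1.9667

Sum = 2646483413479779667/1345655451257488800 ≈ 1.9667


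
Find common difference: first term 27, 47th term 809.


d = (aₙ - a₁)/(n-1)
= (809 - 27)/(47-1)
= 782/46 = 17

d = 17


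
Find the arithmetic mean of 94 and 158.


AM = (94 + 158)/2 = 252/2 = 126

AM = 126


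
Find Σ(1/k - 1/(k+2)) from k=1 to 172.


Telescoping with gap 2: two head and two tail terms survive.
= (1 + 1/2) - (1/173 + 1/174)
= 3/2 - 1/173 - 1/174 = 22403/15051

Sum = 22403/15051


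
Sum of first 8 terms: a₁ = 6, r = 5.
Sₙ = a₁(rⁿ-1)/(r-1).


Sₙ = 6×(5^8 - 1)/(5 - 1)
= 6×(390625 - 1)/4
= 6×390624/4
= 585936

S_8 = 585936


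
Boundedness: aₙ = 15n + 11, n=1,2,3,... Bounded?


aₙ = 15n + 11 → as n→∞, aₙ→∞
No finite upper bound exists
The sequence is UNBOUNDED

Unbounded (aₙ → ∞ as n → ∞)


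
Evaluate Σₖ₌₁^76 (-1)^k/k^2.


S = -1 + 1/4 - 1/9 + 1/16 - 1/25 + 1/36 - 1/49 + 1/64 ± ...
= -0.8224
(Full series converges to -π²/12 ≈ -0.8225)

S_76 = -0.8224


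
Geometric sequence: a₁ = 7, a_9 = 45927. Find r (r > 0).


r^(n-1) = aₙ/a₁
r^8 = 45927/7 = 6561
r = 6561^(1/8)
= ±3; taking r > 0 gives r = 3

r = 3


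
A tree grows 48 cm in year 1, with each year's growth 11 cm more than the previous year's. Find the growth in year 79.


aₙ = a₁ + (n-1)d
= 48 + (79-1)×11
= 48 + 858
= 906

a_79 = 906


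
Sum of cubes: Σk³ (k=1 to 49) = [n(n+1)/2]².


n(n+1)/2 = 49×50/2 = 1225
Σk³ = 1225² = 1500625

Σk³ = 1500625


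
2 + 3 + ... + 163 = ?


Σₖ₌2^163 k = Σₖ₌₁^163 k − Σₖ₌₁^1 k
= 163·164/2 − 1·2/2
= 13366 − 1 = 13365

Σk = 13365


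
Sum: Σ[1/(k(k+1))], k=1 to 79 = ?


1/(k(k+1)) = 1/k - 1/(k+1) (partial fractions)
Telescoping: Σ = 1 - 1/80 = 79/80

Sum = 79/80


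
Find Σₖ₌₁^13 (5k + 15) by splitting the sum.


Σ(5k+15) = 5·Σk + 15·n
= 5·91 + 15·13
= 455 + 195 = 650

Σ = 650


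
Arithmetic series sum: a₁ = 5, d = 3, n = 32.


aₙ = 5 + (32-1)×3 = 98
Sₙ = n(a₁+aₙ)/2 = 32×(5+98)/2
= 32×103/2 = 1648

S_32 = 1648


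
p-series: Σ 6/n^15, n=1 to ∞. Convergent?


p-series test: Σ c/n^p converges if p > 1, diverges if p ≤ 1 (constant c > 0 doesn't affect convergence).
p = 15
15 > 1 → CONVERGES

Converges (p = 15 > 1)


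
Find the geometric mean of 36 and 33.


GM = √(36×33) = √1188 = 34.4674

GM = 34.4674


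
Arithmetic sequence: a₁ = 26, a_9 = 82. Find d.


d = (aₙ - a₁)/(n-1)
= (82 - 26)/(9-1)
= 56/8 = 7

d = 7


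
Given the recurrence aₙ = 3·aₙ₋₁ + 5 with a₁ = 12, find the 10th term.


Computing step by step:
a_1 = 12
a_2 = 41
a_3 = 128
a_4 = 389
a_5 = 1172
a_6 = 3521
a_7 = 10568
a_8 = 31709
a_9 = 95132
a_10 = 285401


a_10 = 285401


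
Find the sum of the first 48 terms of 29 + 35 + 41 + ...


aₙ = 29 + (48-1)×6 = 311
Sₙ = n(a₁+aₙ)/2 = 48×(29+311)/2
= 48×340/2 = 8160

S_48 = 8160


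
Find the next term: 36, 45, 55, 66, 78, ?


Pattern: triangular numbers: n(n+1)/2
Terms: 36, 45, 55, 66, 78
Next term = 91

Next term = 91


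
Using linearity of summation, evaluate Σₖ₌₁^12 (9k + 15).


Σ(9k+15) = 9·Σk + 15·n
= 9·78 + 15·12
= 702 + 180 = 882

Σ = 882


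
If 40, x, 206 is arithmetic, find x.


AM = (40 + 206)/2 = 246/2 = 123

AM = 123


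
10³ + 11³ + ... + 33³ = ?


Σₖ₌10^33 k³ = [33·34/2]² − [9·10/2]²
= 314721 − 2025 = 312696

Σk³ = 312696


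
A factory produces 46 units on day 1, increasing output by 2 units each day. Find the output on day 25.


aₙ = a₁ + (n-1)d
= 46 + (25-1)×2
= 46 + 48
= 94

a_25 = 94


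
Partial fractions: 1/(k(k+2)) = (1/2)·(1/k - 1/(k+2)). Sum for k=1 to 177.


1/(k(k+2)) = (1/2)·(1/k - 1/(k+2)) (partial fractions)
Telescoping: Σ = (1/2)·(1 + 1/2 - 1/178 - 1/179) = 11859/15931

Sum = 11859/15931


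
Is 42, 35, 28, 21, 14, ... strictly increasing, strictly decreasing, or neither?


Differences: -7, -7, -7, -7
All differences < 0 → strictly DECREASING

Monotonically decreasing


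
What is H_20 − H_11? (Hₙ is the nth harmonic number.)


Σₖ₌12^20 1/k = 1/12 + 1/13 + 1/14 + 1/15 + 1/16 + 1/17 + 1/18 + 1/19 + 1/20
= 12229277/21162960
≈ 0.5779

Sum = 12229277/21162960 ≈ 0.5779


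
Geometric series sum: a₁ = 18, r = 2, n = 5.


Sₙ = 18×(2^5 - 1)/(2 - 1)
= 18×(32 - 1)/1
= 18×31/1
= 558

S_5 = 558


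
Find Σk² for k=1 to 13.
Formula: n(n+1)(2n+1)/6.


n = 13
n(n+1)(2n+1)/6 = 13×14×27/6
= 4914/6 = 819

Σk² = 819


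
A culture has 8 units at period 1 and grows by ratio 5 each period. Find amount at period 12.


aₙ = a₁·r^(n-1)
= 8×5^11
= 8×48828125
= 390625000

a_12 = 390625000


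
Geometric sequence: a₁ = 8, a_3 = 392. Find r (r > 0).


r^(n-1) = aₙ/a₁
r^2 = 392/8 = 49
r = 49^(1/2)
= ±7; taking r > 0 gives r = 7

r = 7


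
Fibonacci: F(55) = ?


Fibonacci sequence: 1, 1, 2, 3, 5, 8, 13, 21, 34, 55, 89, ...
F(55) = 139583862445

F(55) = 139583862445


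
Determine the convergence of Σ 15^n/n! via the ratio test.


aₙ = 15^n/n!
a_{n+1}/aₙ = 15^(n+1)/(n+1)! × n!/15^n
= 15/(n+1)
L = lim(n→∞) 15/(n+1) = 0
L < 1 → series CONVERGES

Converges (ratio test: L = 0 < 1)


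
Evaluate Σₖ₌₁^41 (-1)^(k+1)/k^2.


S = 1 - 1/4 + 1/9 - 1/16 + 1/25 - 1/36 + 1/49 - 1/64 ± ...
= 0.8228
(Full series converges to +π²/12 ≈ +0.8225)

S_41 = 0.8228


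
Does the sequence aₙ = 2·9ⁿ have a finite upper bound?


aₙ = 2·9ⁿ → as n→∞, aₙ→∞ (since base 9 > 1)
No finite upper bound exists
The sequence is UNBOUNDED

Unbounded (aₙ → ∞ as n → ∞)


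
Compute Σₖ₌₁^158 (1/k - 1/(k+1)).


Telescoping: adjacent terms cancel.
= 1/1 - 1/159
= 1 - 1/159 = 158/159

Sum = 158/159


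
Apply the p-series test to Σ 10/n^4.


p-series test: Σ c/n^p converges if p > 1, diverges if p ≤ 1 (constant c > 0 doesn't affect convergence).
p = 4
4 > 1 → CONVERGES

Converges (p = 4 > 1)


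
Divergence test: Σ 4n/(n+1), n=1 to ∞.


lim(n→∞) 4n/(n+1) = 4/1 = 4  (divide numerator and denominator by n)
lim aₙ = 4 ≠ 0 → series DIVERGES

Diverges (lim aₙ = 4 ≠ 0)


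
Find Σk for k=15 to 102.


Σₖ₌15^102 k = Σₖ₌₁^102 k − Σₖ₌₁^14 k
= 102·103/2 − 14·15/2
= 5253 − 105 = 5148

Σk = 5148


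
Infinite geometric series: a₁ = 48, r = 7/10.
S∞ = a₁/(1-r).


S∞ = a₁/(1-r) = 48/(1 - 7/10)
= 48/(3/10)
= 160

S∞ = 160


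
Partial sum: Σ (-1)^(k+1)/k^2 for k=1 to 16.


S = 1 - 1/4 + 1/9 - 1/16 + 1/25 - 1/36 + 1/49 - 1/64 ± ...
= 0.8206
(Full series converges to +π²/12 ≈ +0.8225)

S_16 = 0.8206


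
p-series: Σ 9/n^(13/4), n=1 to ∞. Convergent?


p-series test: Σ c/n^p converges if p > 1, diverges if p ≤ 1 (constant c > 0 doesn't affect convergence).
p = 13/4
13/4 > 1 → CONVERGES

Converges (p = 13/4 > 1)


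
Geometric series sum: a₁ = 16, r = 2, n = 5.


Sₙ = 16×(2^5 - 1)/(2 - 1)
= 16×(32 - 1)/1
= 16×31/1
= 496

S_5 = 496


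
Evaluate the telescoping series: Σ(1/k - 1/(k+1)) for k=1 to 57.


Telescoping: adjacent terms cancel.
= 1/1 - 1/58
= 1 - 1/58 = 57/58

Sum = 57/58


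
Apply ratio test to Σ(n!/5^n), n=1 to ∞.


aₙ = n!/5^n
a_{n+1}/aₙ = (n+1)!/5^(n+1) × 5^n/n!
= (n+1)/5
L = lim(n→∞) (n+1)/5 = ∞
L > 1 → series DIVERGES

Diverges (ratio test: L = ∞ > 1)


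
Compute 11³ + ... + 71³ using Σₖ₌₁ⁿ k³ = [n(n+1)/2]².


Σₖ₌11^71 k³ = [71·72/2]² − [10·11/2]²
= 6533136 − 3025 = 6530111

Σk³ = 6530111


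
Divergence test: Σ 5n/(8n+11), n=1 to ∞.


lim(n→∞) 5n/(8n+11) = 5/8 = 5/8  (divide numerator and denominator by n)
lim aₙ = 5/8 ≠ 0 → series DIVERGES

Diverges (lim aₙ = 5/8 ≠ 0)


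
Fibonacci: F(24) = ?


Fibonacci sequence: 1, 1, 2, 3, 5, 8, 13, 21, 34, 55, 89, ...
F(24) = 46368

F(24) = 46368


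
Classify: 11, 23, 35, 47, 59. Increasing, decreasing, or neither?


Differences: 12, 12, 12, 12
All differences > 0 → strictly INCREASING

Monotonically increasing


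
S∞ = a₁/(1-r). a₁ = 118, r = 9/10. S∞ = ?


S∞ = a₁/(1-r) = 118/(1 - 9/10)
= 118/(1/10)
= 1180

S∞ = 1180


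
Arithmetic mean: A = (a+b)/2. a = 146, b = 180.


AM = (146 + 180)/2 = 326/2 = 163

AM = 163


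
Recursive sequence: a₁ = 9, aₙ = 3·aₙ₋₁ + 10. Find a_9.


Computing step by step:
a_1 = 9
a_2 = 37
a_3 = 121
a_4 = 373
a_5 = 1129
a_6 = 3397
a_7 = 10201
a_8 = 30613
a_9 = 91849


a_9 = 91849


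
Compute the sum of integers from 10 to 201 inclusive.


Σₖ₌10^201 k = Σₖ₌₁^201 k − Σₖ₌₁^9 k
= 201·202/2 − 9·10/2
= 20301 − 45 = 20256

Σk = 20256


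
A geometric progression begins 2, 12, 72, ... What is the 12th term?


aₙ = a₁·r^(n-1)
= 2×6^11
= 2×362797056
= 725594112

a_12 = 725594112


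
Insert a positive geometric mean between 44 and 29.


GM = √(44×29) = √1276 = 35.7211

GM = 35.7211


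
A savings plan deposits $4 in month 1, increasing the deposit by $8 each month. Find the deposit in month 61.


aₙ = a₁ + (n-1)d
= 4 + (61-1)×8
= 4 + 480
= 484

a_61 = 484


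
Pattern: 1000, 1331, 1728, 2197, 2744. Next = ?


Pattern: perfect cubes: n³
Terms: 1000, 1331, 1728, 2197, 2744
Next term = 3375

Next term = 3375


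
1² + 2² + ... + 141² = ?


n = 141
n(n+1)(2n+1)/6 = 141×142×283/6
= 5666226/6 = 944371

Σk² = 944371


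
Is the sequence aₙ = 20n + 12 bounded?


aₙ = 20n + 12 → as n→∞, aₙ→∞
No finite upper bound exists
The sequence is UNBOUNDED

Unbounded (aₙ → ∞ as n → ∞)


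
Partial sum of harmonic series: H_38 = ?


H_38 = 1/1 + 1/2 + 1/3 + ... + 1/38
= 2053580969474233/485721041551200
≈ 4.2279

H_38 = 2053580969474233/485721041551200 ≈ 4.2279


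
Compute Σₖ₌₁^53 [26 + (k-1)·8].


aₙ = 26 + (53-1)×8 = 442
Sₙ = n(a₁+aₙ)/2 = 53×(26+442)/2
= 53×468/2 = 12402

S_53 = 12402


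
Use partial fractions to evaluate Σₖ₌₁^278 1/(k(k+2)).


1/(k(k+2)) = (1/2)·(1/k - 1/(k+2)) (partial fractions)
Telescoping: Σ = (1/2)·(1 + 1/2 - 1/279 - 1/280) = 116621/156240

Sum = 116621/156240


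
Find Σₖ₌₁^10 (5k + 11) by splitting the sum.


Σ(5k+11) = 5·Σk + 11·n
= 5·55 + 11·10
= 275 + 110 = 385

Σ = 385


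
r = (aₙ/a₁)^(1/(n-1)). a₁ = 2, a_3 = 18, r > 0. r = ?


r^(n-1) = aₙ/a₁
r^2 = 18/2 = 9
r = 9^(1/2)
= ±3; taking r > 0 gives r = 3

r = 3


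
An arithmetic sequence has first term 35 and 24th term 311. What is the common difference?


d = (aₙ - a₁)/(n-1)
= (311 - 35)/(24-1)
= 276/23 = 12

d = 12


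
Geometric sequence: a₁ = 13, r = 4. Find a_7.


aₙ = a₁·r^(n-1)
= 13×4^6
= 13×4096
= 53248

a_7 = 53248


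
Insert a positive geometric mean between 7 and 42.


GM = √(7×42) = √294 = 17.1464

GM = 17.1464


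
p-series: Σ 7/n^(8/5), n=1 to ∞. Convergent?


p-series test: Σ c/n^p converges if p > 1, diverges if p ≤ 1 (constant c > 0 doesn't affect convergence).
p = 8/5
8/5 > 1 → CONVERGES

Converges (p = 8/5 > 1)


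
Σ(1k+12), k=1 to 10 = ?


Σ(1k+12) = 1·Σk + 12·n
= 1·55 + 12·10
= 55 + 120 = 175

Σ = 175


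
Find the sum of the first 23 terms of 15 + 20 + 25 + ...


aₙ = 15 + (23-1)×5 = 125
Sₙ = n(a₁+aₙ)/2 = 23×(15+125)/2
= 23×140/2 = 1610

S_23 = 1610


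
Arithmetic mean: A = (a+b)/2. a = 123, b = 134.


AM = (123 + 134)/2 = 257/2 = 128.5

AM = 128.5


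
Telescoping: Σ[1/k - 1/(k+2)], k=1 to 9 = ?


Telescoping with gap 2: two head and two tail terms survive.
= (1 + 1/2) - (1/10 + 1/11)
= 3/2 - 1/10 - 1/11 = 72/55

Sum = 72/55


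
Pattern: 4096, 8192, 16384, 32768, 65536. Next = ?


Pattern: powers of 2: 2ⁿ
Terms: 4096, 8192, 16384, 32768, 65536
Next term = 131072

Next term = 131072


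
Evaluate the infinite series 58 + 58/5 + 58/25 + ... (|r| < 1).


S∞ = a₁/(1-r) = 58/(1 - 1/5)
= 58/(4/5)
= 145/2

S∞ = 145/2


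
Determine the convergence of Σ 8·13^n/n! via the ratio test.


aₙ = 8·13^n/n!
a_{n+1}/aₙ = 13^(n+1)/(n+1)! × n!/13^n  (constant 8 cancels)
= 13/(n+1)
L = lim(n→∞) 13/(n+1) = 0
L < 1 → series CONVERGES

Converges (ratio test: L = 0 < 1)


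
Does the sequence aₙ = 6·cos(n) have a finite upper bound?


For all n, -1 ≤ cos(n) ≤ 1, so -6 ≤ 6·cos(n) ≤ 6
Lower bound: -6, Upper bound: 6
The sequence IS bounded

Bounded (-6 ≤ aₙ ≤ 6)


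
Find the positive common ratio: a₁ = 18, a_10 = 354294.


r^(n-1) = aₙ/a₁
r^9 = 354294/18 = 19683
r = 19683^(1/9)
= 3

r = 3
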